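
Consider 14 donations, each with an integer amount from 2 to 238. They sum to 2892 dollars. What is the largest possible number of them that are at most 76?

Suppose k of them are at most 76. Those contribute at most 76 each and the rest at most 238 each.
So the total is at most 76k + 238(14 − k) = 3332 − 162k. This must still be ≥ 2892, so k ≤ 2.
k = 2 is achieved by 2 values at 76 and 12 at 238, total 3008; lower one of the 238's by 116 (still > 76) to reach 2892.

2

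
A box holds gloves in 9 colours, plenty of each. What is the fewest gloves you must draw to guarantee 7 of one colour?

55

You could draw 6 of every colour without reaching 7 of any — 54 in all.
One more forces 7 of some colour, so 54 + 1 = 55.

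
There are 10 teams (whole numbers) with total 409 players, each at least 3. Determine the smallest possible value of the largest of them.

The 10 values sum to 409, so their maximum is at least ⌈409/10⌉ = 41.
Equality holds with 9 values of 41 and 1 value of 40.

41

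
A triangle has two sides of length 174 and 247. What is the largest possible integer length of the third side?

420

The third side must be less than 174 + 247 = 421.
The largest integer below 421 is 420.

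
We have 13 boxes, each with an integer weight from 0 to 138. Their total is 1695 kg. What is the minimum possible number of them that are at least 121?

8

Each value short of 121 is at most 120, costing at least 138 − 120 = 18 against the maximum total of 1794.
We can afford to lose at most 1794 − 1695 = 99, so at most ⌊99/18⌋ = 5 fall short, and at least 8 are ≥ 121.
Exactly 8 works: 8 values at 138 and 5 at 120 total 1704; lower one of the high values by 9 (still ≥ 121) to hit 1695.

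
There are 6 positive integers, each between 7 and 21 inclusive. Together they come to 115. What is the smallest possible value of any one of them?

10

To make one integer as small as possible, make the other 5 as large as possible.
The other 5 contribute at most 5 × 21 = 105, leaving at least 115 − 105 = 10.
Since 10 ≥ 7, this is achievable: one at 10 and 5 at 21.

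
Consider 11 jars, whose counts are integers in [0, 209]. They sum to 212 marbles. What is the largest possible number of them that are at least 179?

With k values at 179 or above and the rest at least 0, the sum is at least 0 + 179k.
Since the sum is 212, we need 179k ≤ 212, i.e. k ≤ 1.
k = 1 is achieved by 1 value at 179 and 10 at 0, total 179; add 33 to one value (staying below 179) to reach 212.

1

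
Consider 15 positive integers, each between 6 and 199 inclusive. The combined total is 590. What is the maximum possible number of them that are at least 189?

2

If k of the values are ≥ 189, the total is ≥ 189k + 6(15 − k).
Setting 189k + 6(15 − k) ≤ 590 gives 183k ≤ 500, so k ≤ 2.
k = 2 is achieved by 2 values at 189 and 13 at 6, total 456; add 134 to one value (staying below 189) to reach 590.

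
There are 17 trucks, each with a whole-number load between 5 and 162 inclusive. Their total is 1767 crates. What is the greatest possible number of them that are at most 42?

Suppose k of them are at most 42. Those contribute at most 42 each and the rest at most 162 each.
So the total is at most 42k + 162(17 − k) = 2754 − 120k. This must still be ≥ 1767, so k ≤ 8.
k = 8 is achieved by 8 values at 42 and 9 at 162, total 1794; lower one of the 162's by 27 (still > 42) to reach 1767.

8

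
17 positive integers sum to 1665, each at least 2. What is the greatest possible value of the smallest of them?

97

The average is 1665/17 < 98, so some value is ≤ 97.
Achievable: 1 of them at 97 and 16 at 98 total 1665.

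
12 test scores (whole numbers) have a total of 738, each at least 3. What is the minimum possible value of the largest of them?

The 12 values sum to 738, so their maximum is at least ⌈738/12⌉ = 62.
Equality holds with 6 values of 62 and 6 values of 61.

62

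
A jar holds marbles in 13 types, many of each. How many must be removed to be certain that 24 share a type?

300

In the worst case you draw 23 of each of the 13 types: 13 × 23 = 299.
One more forces 24 of some type, so 299 + 1 = 300.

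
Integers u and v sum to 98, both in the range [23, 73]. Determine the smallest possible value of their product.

uv = u(98 − u) is concave in u, so over [25, 73] it is minimized at an endpoint.
At the endpoint u = 25, v = 98 − 25 = 73, so uv = 25 × 73 = 1825.

1825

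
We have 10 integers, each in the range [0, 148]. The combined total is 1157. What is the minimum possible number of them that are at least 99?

If only k of them are at least 99, the other 10 − k are at most 98, so the total is at most k·148 + (10 − k)·98.
This must reach 1157, so k·148 + (10 − k)·98 ≥ 1157, giving k ≥ 4.
Exactly 4 works: 4 values at 148 and 6 at 98 total 1180; lower one of the high values by 23 (still ≥ 99) to hit 1157.

4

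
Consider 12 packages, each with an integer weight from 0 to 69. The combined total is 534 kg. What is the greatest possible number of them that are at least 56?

Suppose k of them are at least 56. Those contribute at least 56 each and the other 12 − k at least 0 each.
So the total is at least 56k + 0(12 − k) = 0 + 56k. This must be ≤ 534, giving k ≤ 9.
k = 9 is achieved by 9 values at 56 and 3 at 0, total 504; add 30 to one value (staying below 56) to reach 534.

9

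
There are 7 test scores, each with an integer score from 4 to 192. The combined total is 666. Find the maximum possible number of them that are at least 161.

4

Suppose k of them are at least 161. Those contribute at least 161 each and the other 7 − k at least 4 each.
So the total is at least 161k + 4(7 − k) = 28 + 157k. This must be ≤ 666, giving k ≤ 4.
k = 4 is achieved by 4 values at 161 and 3 at 4, total 656; add 10 to one value (staying below 161) to reach 666.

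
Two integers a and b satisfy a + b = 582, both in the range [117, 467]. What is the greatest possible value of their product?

With a + b fixed, ab peaks when the two are closest together.
Taking a = 291 and b = 291 (both in [117, 467]) gives ab = 84681.

84681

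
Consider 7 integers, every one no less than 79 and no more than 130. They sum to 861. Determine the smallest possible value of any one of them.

To make one integer as small as possible, make the other 6 as large as possible.
The other 6 contribute at most 6 × 130 = 780, leaving at least 861 − 780 = 81.
Since 81 ≥ 79, this is achievable: one at 81 and 6 at 130.

81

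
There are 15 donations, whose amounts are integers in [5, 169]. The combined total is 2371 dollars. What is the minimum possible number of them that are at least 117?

Suppose at most 15 − j of them reach 117; then j values are ≤ 116 and the rest ≤ 169.
The total is then ≤ 116·j + 169·(15 − j) = 2535 − 53j. For this to be ≥ 2371 we need j ≤ 3, so at least 15 − 3 = 12 must reach 117.
Exactly 12 works: 12 values at 169 and 3 at 116 total 2376; lower one of the high values by 5 (still ≥ 117) to hit 2371.

12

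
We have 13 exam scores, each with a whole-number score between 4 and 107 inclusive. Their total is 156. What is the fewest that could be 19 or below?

7

If only k of them are at most 19, the other 13 − k are at least 20, so the total is at least (13 − k)·20 + k·4.
This is ≤ 156, so (13 − k)·20 + 4k ≤ 156, which gives k ≥ 7.
Exactly 7 works: 7 values at 4 and 6 at 20 total 148; raise one of the low values by 8 (still ≤ 19) to hit 156.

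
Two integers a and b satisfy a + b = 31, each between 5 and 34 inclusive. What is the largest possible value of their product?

ab = a(31 − a) is maximized when a is as near 31/2 as the bounds allow.
Taking a = 15 and b = 16 (both in [5, 34]) gives ab = 240.

240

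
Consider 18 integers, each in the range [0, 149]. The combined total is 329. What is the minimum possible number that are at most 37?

10

Let j be the number exceeding 37. Then the total is ≥ 38·j + 0·(18 − j) = 0 + 38j.
So 38j ≤ 329 and j ≤ 8; hence at least 18 − 8 = 10 are ≤ 37.
Exactly 10 works: 10 values at 0 and 8 at 38 total 304; raise one of the low values by 25 (still ≤ 37) to hit 329.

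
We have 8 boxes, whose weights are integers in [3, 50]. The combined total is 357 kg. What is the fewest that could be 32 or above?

6

Each value short of 32 is at most 31, costing at least 50 − 31 = 19 against the maximum total of 400.
We can afford to lose at most 400 − 357 = 43, so at most ⌊43/19⌋ = 2 fall short, and at least 6 are ≥ 32.
Exactly 6 works: 6 values at 50 and 2 at 31 total 362; lower one of the high values by 5 (still ≥ 32) to hit 357.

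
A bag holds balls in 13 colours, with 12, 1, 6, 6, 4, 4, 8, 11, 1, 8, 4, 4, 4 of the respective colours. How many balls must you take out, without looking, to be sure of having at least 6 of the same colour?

53

In the worst case you take as many as possible of each colour without reaching 6: 5 + 1 + 5 + 5 + 4 + 4 + 5 + 5 + 1 + 5 + 4 + 4 + 4 = 52.
The next one must give 6 of some colour, so 52 + 1 = 53.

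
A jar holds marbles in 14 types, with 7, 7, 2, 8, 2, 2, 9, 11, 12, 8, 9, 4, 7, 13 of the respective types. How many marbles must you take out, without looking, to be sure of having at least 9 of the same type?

88

In the worst case you take as many as possible of each type without reaching 9: 7 + 7 + 2 + 8 + 2 + 2 + 8 + 8 + 8 + 8 + 8 + 4 + 7 + 8 = 87.
The next one must give 9 of some type, so 87 + 1 = 88.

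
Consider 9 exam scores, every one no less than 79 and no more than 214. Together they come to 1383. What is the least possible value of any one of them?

Minimizing one value means maximizing the remaining 8.
The other 8 can take up 8 × 214 = 1712 ≥ 1383 − 79, so one score can sit at its floor of 79.
Achievable: one at 79 and the other 8 totalling 1304, which fits since 8 × 79 ≤ 1304 ≤ 8 × 214.

79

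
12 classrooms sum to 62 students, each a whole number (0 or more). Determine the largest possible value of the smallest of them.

5

The 12 values sum to 62, so their minimum is at most ⌊62/12⌋ = 5.
Taking 10 copies of 5 and 2 copies of 6 gives exactly 62, so 5 is attained.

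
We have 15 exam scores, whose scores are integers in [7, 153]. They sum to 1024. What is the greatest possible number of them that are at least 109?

9

Suppose k of them are at least 109. Those contribute at least 109 each and the other 15 − k at least 7 each.
So the total is at least 109k + 7(15 − k) = 105 + 102k. This must be ≤ 1024, giving k ≤ 9.
k = 9 is achieved by 9 values at 109 and 6 at 7, total 1023; add 1 to one value (staying below 109) to reach 1024.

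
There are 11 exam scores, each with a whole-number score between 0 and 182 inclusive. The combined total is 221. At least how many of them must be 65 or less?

If only k of them are at most 65, the other 11 − k are at least 66, so the total is at least (11 − k)·66 + k·0.
This is ≤ 221, so (11 − k)·66 + 0k ≤ 221, which gives k ≥ 8.
Exactly 8 works: 8 values at 0 and 3 at 66 total 198; raise one of the low values by 23 (still ≤ 65) to hit 221.

8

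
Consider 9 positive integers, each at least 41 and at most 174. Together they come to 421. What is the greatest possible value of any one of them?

To make one integer as large as possible, make the other 8 as small as possible.
The other 8 contribute at least 8 × 41 = 328, leaving at most 421 − 328 = 93.
Since 93 ≤ 174, this is achievable: one at 93 and 8 at 41.

93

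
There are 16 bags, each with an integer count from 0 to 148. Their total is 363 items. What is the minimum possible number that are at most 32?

Each value above 32 is at least 33, contributing at least 33 − 0 = 33 above the floor 0.
The sum exceeds the floor total 0 by 363, so at most ⌊363/33⌋ = 11 exceed 32, and at least 5 are ≤ 32.
Exactly 5 works: 5 values at 0 and 11 at 33 total 363.

5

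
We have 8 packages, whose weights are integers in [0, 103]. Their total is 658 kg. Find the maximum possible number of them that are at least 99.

With k values at 99 or above and the rest at least 0, the sum is at least 0 + 99k.
Since the sum is 658, we need 99k ≤ 658, i.e. k ≤ 6.
k = 6 is achieved by 6 values at 99 and 2 at 0, total 594; add 64 to one value (staying below 99) to reach 658.

6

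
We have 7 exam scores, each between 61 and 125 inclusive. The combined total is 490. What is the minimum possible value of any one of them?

61

Minimizing one value means maximizing the remaining 6.
The other 6 can take up 6 × 125 = 750 ≥ 490 − 61, so one score can sit at its floor of 61.
Achievable: one at 61 and the other 6 totalling 429, which fits since 6 × 61 ≤ 429 ≤ 6 × 125.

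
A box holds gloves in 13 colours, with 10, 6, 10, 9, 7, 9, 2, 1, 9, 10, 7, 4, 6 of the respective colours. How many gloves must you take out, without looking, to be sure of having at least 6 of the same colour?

In the worst case you take as many as possible of each colour without reaching 6: 5 + 5 + 5 + 5 + 5 + 5 + 2 + 1 + 5 + 5 + 5 + 4 + 5 = 57.
The next one must give 6 of some colour, so 57 + 1 = 58.

58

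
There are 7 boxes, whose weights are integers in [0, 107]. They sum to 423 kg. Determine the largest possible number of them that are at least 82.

Suppose k of them are at least 82. Those contribute at least 82 each and the other 7 − k at least 0 each.
So the total is at least 82k + 0(7 − k) = 0 + 82k. This must be ≤ 423, giving k ≤ 5.
k = 5 is achieved by 5 values at 82 and 2 at 0, total 410; add 13 to one value (staying below 82) to reach 423.

5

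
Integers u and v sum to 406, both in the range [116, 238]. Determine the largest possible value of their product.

41209

For a fixed sum, the product uv is largest when u and v are as close as possible.
Taking u = 203 and v = 203 (both in [116, 238]) gives uv = 41209.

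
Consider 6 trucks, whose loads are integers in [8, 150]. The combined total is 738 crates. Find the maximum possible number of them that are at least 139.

5

With k values at 139 or above and the rest at least 8, the sum is at least 48 + 131k.
Since the sum is 738, we need 131k ≤ 690, i.e. k ≤ 5.
k = 5 is achieved by 5 values at 139 and 1 at 8, total 703; add 35 to one value (staying below 139) to reach 738.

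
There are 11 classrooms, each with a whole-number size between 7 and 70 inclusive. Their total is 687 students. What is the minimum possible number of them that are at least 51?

Suppose at most 11 − j of them reach 51; then j values are ≤ 50 and the rest ≤ 70.
The total is then ≤ 50·j + 70·(11 − j) = 770 − 20j. For this to be ≥ 687 we need j ≤ 4, so at least 11 − 4 = 7 must reach 51.
Exactly 7 works: 7 values at 70 and 4 at 50 total 690; lower one of the high values by 3 (still ≥ 51) to hit 687.

7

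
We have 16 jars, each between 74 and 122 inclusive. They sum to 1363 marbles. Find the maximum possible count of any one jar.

122

To make one jar as large as possible, make the other 15 as small as possible.
The other 15 contribute at least 15 × 74 = 1110, leaving at most 1363 − 1110 = 253.
But each jar is capped at 122, so the maximum is 122.
Achievable: one at 122 and the other 15 totalling 1241, which fits since 15 × 74 ≤ 1241 ≤ 15 × 122.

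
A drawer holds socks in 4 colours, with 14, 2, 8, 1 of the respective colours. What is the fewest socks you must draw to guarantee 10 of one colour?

21

In the worst case you take as many as possible of each colour without reaching 10: 9 + 2 + 8 + 1 = 20.
The next one must give 10 of some colour, so 20 + 1 = 21.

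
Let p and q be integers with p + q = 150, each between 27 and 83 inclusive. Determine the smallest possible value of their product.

5561

For a fixed sum, pq is smallest when p and q are as far apart as possible.
The extreme feasible split is p = 67, q = 83, giving pq = 5561.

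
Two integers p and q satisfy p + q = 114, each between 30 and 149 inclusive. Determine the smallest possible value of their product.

2520

For a fixed sum, pq is smallest when p and q are as far apart as possible.
The extreme feasible split is p = 30, q = 84, giving pq = 2520.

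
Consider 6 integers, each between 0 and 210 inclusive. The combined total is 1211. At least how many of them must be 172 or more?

Suppose at most 6 − j of them reach 172; then j values are ≤ 171 and the rest ≤ 210.
The total is then ≤ 171·j + 210·(6 − j) = 1260 − 39j. For this to be ≥ 1211 we need j ≤ 1, so at least 6 − 1 = 5 must reach 172.
Exactly 5 works: 5 values at 210 and 1 at 171 total 1221; lower one of the high values by 10 (still ≥ 172) to hit 1211.

5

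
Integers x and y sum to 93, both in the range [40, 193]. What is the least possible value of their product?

xy = x(93 − x) is concave in x, so over [40, 53] it is minimized at an endpoint.
The extreme feasible split is x = 40, y = 53, giving xy = 2120.

2120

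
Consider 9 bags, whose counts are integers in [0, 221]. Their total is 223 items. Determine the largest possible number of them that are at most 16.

Suppose k of them are at most 16. Those contribute at most 16 each and the rest at most 221 each.
So the total is at most 16k + 221(9 − k) = 1989 − 205k. This must still be ≥ 223, so k ≤ 8.
k = 8 is achieved by 8 values at 16 and 1 at 221, total 349; lower one of the 221's by 126 (still > 16) to reach 223.

8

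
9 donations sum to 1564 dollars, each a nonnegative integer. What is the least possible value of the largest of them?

Some value must be at least ⌈1564/9⌉ = 174, since 9 × 173 = 1557 < 1564.
Taking 2 copies of 173 and 7 copies of 174 gives exactly 1564, so 174 is attained.

174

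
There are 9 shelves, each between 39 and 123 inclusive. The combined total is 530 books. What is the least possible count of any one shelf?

39

To make one shelf as small as possible, make the other 8 as large as possible.
The other 8 can take up 8 × 123 = 984 ≥ 530 − 39, so one shelf can sit at its floor of 39.
Achievable: one at 39 and the other 8 totalling 491, which fits since 8 × 39 ≤ 491 ≤ 8 × 123.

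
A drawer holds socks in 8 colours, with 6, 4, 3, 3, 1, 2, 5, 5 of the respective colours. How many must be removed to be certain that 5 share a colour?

26

In the worst case you take as many as possible of each colour without reaching 5: 4 + 4 + 3 + 3 + 1 + 2 + 4 + 4 = 25.
The next one must give 5 of some colour, so 25 + 1 = 26.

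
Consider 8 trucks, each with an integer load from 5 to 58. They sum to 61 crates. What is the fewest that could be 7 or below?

1

If only k of them are at most 7, the other 8 − k are at least 8, so the total is at least (8 − k)·8 + k·5.
This is ≤ 61, so (8 − k)·8 + 5k ≤ 61, which gives k ≥ 1.
Exactly 1 works: 1 value at 5 and 7 at 8 total 61.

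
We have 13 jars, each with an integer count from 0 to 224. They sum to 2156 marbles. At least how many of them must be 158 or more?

2

Suppose at most 13 − j of them reach 158; then j values are ≤ 157 and the rest ≤ 224.
The total is then ≤ 157·j + 224·(13 − j) = 2912 − 67j. For this to be ≥ 2156 we need j ≤ 11, so at least 13 − 11 = 2 must reach 158.
Exactly 2 works: 2 values at 224 and 11 at 157 total 2175; lower one of the high values by 19 (still ≥ 158) to hit 2156.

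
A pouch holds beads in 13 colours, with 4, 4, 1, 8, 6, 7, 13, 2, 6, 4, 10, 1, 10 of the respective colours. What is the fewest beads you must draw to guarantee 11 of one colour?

In the worst case you take as many as possible of each colour without reaching 11: 4 + 4 + 1 + 8 + 6 + 7 + 10 + 2 + 6 + 4 + 10 + 1 + 10 = 73.
The next one must give 11 of some colour, so 73 + 1 = 74.

74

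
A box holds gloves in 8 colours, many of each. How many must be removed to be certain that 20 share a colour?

You could draw 19 of every colour without reaching 20 of any — 152 in all.
One more forces 20 of some colour, so 152 + 1 = 153.

153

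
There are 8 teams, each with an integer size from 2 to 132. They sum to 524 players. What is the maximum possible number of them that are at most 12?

4

Each value at 12 or below falls at least 132 − 12 = 120 short of the ceiling 132.
The ceiling total is 8 × 132 = 1056, and we need 524, so at most ⌊(1056 − 524)/120⌋ = 4 can be that low.
k = 4 is achieved by 4 values at 12 and 4 at 132, total 576; lower one of the 132's by 52 (still > 12) to reach 524.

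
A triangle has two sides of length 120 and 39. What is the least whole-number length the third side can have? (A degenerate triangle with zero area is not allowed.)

82

The third side must exceed |120 − 39| = 81.
The smallest integer above 81 is 82.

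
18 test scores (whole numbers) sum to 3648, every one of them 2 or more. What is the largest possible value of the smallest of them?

202

The 18 values sum to 3648, so their minimum is at most ⌊3648/18⌋ = 202.
Taking 6 copies of 202 and 12 copies of 203 gives exactly 3648, so 202 is attained.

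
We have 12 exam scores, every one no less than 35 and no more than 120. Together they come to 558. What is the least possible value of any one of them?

35

Minimizing one value means maximizing the remaining 11.
The other 11 can take up 11 × 120 = 1320 ≥ 558 − 35, so one score can sit at its floor of 35.
Achievable: one at 35 and the other 11 totalling 523, which fits since 11 × 35 ≤ 523 ≤ 11 × 120.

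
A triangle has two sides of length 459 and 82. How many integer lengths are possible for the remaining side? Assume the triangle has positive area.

163

The triangle inequality gives |459 − 82| < c < 459 + 82, i.e. 377 < c < 541.
So c can be any integer from 378 to 540: 163 values.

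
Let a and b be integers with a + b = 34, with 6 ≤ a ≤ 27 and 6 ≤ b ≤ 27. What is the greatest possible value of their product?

289

ab = a(34 − a) is maximized when a is as near 34/2 as the bounds allow.
Taking a = 17 and b = 17 (both in [6, 27]) gives ab = 289.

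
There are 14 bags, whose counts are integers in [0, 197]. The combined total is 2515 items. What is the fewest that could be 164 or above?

Suppose at most 14 − j of them reach 164; then j values are ≤ 163 and the rest ≤ 197.
The total is then ≤ 163·j + 197·(14 − j) = 2758 − 34j. For this to be ≥ 2515 we need j ≤ 7, so at least 14 − 7 = 7 must reach 164.
Exactly 7 works: 7 values at 197 and 7 at 163 total 2520; lower one of the high values by 5 (still ≥ 164) to hit 2515.

7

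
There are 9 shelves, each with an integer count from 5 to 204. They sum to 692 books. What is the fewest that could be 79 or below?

Each value above 79 is at least 80, contributing at least 80 − 5 = 75 above the floor 5.
The sum exceeds the floor total 45 by 647, so at most ⌊647/75⌋ = 8 exceed 79, and at least 1 are ≤ 79.
Exactly 1 works: 1 value at 5 and 8 at 80 total 645; raise one of the low values by 47 (still ≤ 79) to hit 692.

1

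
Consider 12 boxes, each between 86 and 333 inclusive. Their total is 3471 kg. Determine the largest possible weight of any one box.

To make one box as large as possible, make the other 11 as small as possible.
The other 11 contribute at least 11 × 86 = 946, leaving at most 3471 − 946 = 2525.
But each box is capped at 333, so the maximum is 333.
Achievable: one at 333 and the other 11 totalling 3138, which fits since 11 × 86 ≤ 3138 ≤ 11 × 333.

333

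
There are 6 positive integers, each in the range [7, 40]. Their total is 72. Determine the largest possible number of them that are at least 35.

1

With k values at 35 or above and the rest at least 7, the sum is at least 42 + 28k.
Since the sum is 72, we need 28k ≤ 30, i.e. k ≤ 1.
k = 1 is achieved by 1 value at 35 and 5 at 7, total 70; add 2 to one value (staying below 35) to reach 72.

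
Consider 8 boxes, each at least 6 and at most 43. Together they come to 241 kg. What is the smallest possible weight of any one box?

6

To make one box as small as possible, make the other 7 as large as possible.
The other 7 can take up 7 × 43 = 301 ≥ 241 − 6, so one box can sit at its floor of 6.
Achievable: one at 6 and the other 7 totalling 235, which fits since 7 × 6 ≤ 235 ≤ 7 × 43.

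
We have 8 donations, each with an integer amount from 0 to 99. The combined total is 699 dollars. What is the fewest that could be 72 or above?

5

Each value short of 72 is at most 71, costing at least 99 − 71 = 28 against the maximum total of 792.
We can afford to lose at most 792 − 699 = 93, so at most ⌊93/28⌋ = 3 fall short, and at least 5 are ≥ 72.
Exactly 5 works: 5 values at 99 and 3 at 71 total 708; lower one of the high values by 9 (still ≥ 72) to hit 699.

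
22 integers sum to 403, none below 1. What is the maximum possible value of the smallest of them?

The average is 403/22 < 19, so some value is ≤ 18.
Equality holds with 15 values of 18 and 7 values of 19.

18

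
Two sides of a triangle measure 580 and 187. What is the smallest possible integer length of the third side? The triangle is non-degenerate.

The third side must exceed |580 − 187| = 393.
The smallest integer above 393 is 394.

394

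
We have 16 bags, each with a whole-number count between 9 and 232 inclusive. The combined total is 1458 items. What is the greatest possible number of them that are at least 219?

Suppose k of them are at least 219. Those contribute at least 219 each and the other 16 − k at least 9 each.
So the total is at least 219k + 9(16 − k) = 144 + 210k. This must be ≤ 1458, giving k ≤ 6.
k = 6 is achieved by 6 values at 219 and 10 at 9, total 1404; add 54 to one value (staying below 219) to reach 1458.

6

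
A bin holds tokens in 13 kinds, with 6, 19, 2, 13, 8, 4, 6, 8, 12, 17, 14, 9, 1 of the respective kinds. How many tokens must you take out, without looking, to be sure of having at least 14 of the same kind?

109

In the worst case you take as many as possible of each kind without reaching 14: 6 + 13 + 2 + 13 + 8 + 4 + 6 + 8 + 12 + 13 + 13 + 9 + 1 = 108.
The next one must give 14 of some kind, so 108 + 1 = 109.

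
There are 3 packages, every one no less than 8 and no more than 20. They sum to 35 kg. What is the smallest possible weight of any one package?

Minimizing one value means maximizing the remaining 2.
The other 2 can take up 2 × 20 = 40 ≥ 35 − 8, so one package can sit at its floor of 8.
Achievable: one at 8 and the other 2 totalling 27, which fits since 2 × 8 ≤ 27 ≤ 2 × 20.

8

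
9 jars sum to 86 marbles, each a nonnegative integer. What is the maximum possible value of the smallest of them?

The average is 86/9 < 10, so some value is ≤ 9.
Achievable: 4 of them at 9 and 5 at 10 total 86.

9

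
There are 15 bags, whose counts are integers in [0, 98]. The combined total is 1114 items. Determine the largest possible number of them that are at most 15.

Each value at 15 or below falls at least 98 − 15 = 83 short of the ceiling 98.
The ceiling total is 15 × 98 = 1470, and we need 1114, so at most ⌊(1470 − 1114)/83⌋ = 4 can be that low.
k = 4 is achieved by 4 values at 15 and 11 at 98, total 1138; lower one of the 98's by 24 (still > 15) to reach 1114.

4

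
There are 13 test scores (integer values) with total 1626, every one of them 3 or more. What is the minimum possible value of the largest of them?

The 13 values sum to 1626, so their maximum is at least ⌈1626/13⌉ = 126.
Achievable: 1 of them at 126 and 12 at 125 total 1626.

126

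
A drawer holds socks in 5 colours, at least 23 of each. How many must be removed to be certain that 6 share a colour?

You could draw 5 of every colour without reaching 6 of any — 25 in all.
One more forces 6 of some colour, so 25 + 1 = 26.

26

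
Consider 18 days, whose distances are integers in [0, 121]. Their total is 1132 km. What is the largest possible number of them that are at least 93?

12

Suppose k of them are at least 93. Those contribute at least 93 each and the other 18 − k at least 0 each.
So the total is at least 93k + 0(18 − k) = 0 + 93k. This must be ≤ 1132, giving k ≤ 12.
k = 12 is achieved by 12 values at 93 and 6 at 0, total 1116; add 16 to one value (staying below 93) to reach 1132.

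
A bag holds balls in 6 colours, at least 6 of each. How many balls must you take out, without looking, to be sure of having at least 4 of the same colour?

19

In the worst case you draw 3 of each of the 6 colours: 6 × 3 = 18.
One more forces 4 of some colour, so 18 + 1 = 19.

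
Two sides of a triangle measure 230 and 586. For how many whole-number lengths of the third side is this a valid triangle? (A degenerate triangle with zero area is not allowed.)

459

The triangle inequality gives |230 − 586| < c < 230 + 586, i.e. 356 < c < 816.
So c can be any integer from 357 to 815: 459 values.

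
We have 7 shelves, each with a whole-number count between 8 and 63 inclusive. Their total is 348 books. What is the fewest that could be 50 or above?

Each value short of 50 is at most 49, costing at least 63 − 49 = 14 against the maximum total of 441.
We can afford to lose at most 441 − 348 = 93, so at most ⌊93/14⌋ = 6 fall short, and at least 1 are ≥ 50.
Exactly 1 works: 1 value at 63 and 6 at 49 total 357; lower one of the high values by 9 (still ≥ 50) to hit 348.

1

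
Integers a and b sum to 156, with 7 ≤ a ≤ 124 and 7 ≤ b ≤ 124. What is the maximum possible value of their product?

With a + b fixed, ab peaks when the two are closest together.
Taking a = 78 and b = 78 (both in [7, 124]) gives ab = 6084.

6084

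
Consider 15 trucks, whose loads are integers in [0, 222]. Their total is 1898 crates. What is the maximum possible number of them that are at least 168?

Suppose k of them are at least 168. Those contribute at least 168 each and the other 15 − k at least 0 each.
So the total is at least 168k + 0(15 − k) = 0 + 168k. This must be ≤ 1898, giving k ≤ 11.
k = 11 is achieved by 11 values at 168 and 4 at 0, total 1848; add 50 to one value (staying below 168) to reach 1898.

11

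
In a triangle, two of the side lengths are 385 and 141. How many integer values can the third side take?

281

The triangle inequality gives |385 − 141| < c < 385 + 141, i.e. 244 < c < 526.
So c can be any integer from 245 to 525: 281 values.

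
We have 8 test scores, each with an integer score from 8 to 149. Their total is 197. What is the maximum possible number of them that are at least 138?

If k of the values are ≥ 138, the total is ≥ 138k + 8(8 − k).
Setting 138k + 8(8 − k) ≤ 197 gives 130k ≤ 133, so k ≤ 1.
k = 1 is achieved by 1 value at 138 and 7 at 8, total 194; add 3 to one value (staying below 138) to reach 197.

1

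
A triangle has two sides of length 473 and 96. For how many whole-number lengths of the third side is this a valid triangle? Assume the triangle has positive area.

The triangle inequality gives |473 − 96| < c < 473 + 96, i.e. 377 < c < 569.
So c can be any integer from 378 to 568: 191 values.

191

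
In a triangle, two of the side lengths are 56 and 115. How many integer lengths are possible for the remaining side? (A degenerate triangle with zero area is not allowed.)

The triangle inequality gives |56 − 115| < c < 56 + 115, i.e. 59 < c < 171.
So c can be any integer from 60 to 170: 111 values.

111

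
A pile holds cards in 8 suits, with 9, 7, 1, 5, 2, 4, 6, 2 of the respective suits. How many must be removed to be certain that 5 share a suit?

In the worst case you take as many as possible of each suit without reaching 5: 4 + 4 + 1 + 4 + 2 + 4 + 4 + 2 = 25.
The next one must give 5 of some suit, so 25 + 1 = 26.

26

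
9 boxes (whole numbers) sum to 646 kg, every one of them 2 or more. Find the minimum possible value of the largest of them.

If every one of the 9 were at most 71, the total would be at most 9 × 71 = 639 < 646.
Equality holds with 7 values of 72 and 2 values of 71.

72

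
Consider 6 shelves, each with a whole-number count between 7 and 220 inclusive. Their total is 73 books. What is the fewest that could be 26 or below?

Let j be the number exceeding 26. Then the total is ≥ 27·j + 7·(6 − j) = 42 + 20j.
So 20j ≤ 31 and j ≤ 1; hence at least 6 − 1 = 5 are ≤ 26.
Exactly 5 works: 5 values at 7 and 1 at 27 total 62; raise one of the low values by 11 (still ≤ 26) to hit 73.

5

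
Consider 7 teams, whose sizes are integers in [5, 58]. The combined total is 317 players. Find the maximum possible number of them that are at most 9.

1

Each value at 9 or below falls at least 58 − 9 = 49 short of the ceiling 58.
The ceiling total is 7 × 58 = 406, and we need 317, so at most ⌊(406 − 317)/49⌋ = 1 can be that low.
k = 1 is achieved by 1 value at 9 and 6 at 58, total 357; lower one of the 58's by 40 (still > 9) to reach 317.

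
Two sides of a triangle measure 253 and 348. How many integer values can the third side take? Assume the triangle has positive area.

The triangle inequality gives |253 − 348| < c < 253 + 348, i.e. 95 < c < 601.
So c can be any integer from 96 to 600: 505 values.

505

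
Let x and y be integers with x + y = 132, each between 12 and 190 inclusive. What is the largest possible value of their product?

4356

With x + y fixed, xy peaks when the two are closest together.
Taking x = 66 and y = 66 (both in [12, 190]) gives xy = 4356.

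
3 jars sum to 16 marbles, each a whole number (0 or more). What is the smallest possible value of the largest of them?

If every one of the 3 were at most 5, the total would be at most 3 × 5 = 15 < 16.
Taking 2 copies of 5 and 1 copy of 6 gives exactly 16, so 6 is attained.

6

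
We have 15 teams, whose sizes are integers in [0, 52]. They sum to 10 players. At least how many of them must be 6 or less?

14

If only k of them are at most 6, the other 15 − k are at least 7, so the total is at least (15 − k)·7 + k·0.
This is ≤ 10, so (15 − k)·7 + 0k ≤ 10, which gives k ≥ 14.
Exactly 14 works: 14 values at 0 and 1 at 7 total 7; raise one of the low values by 3 (still ≤ 6) to hit 10.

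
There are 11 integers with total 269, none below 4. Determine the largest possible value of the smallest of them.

24

The 11 values sum to 269, so their minimum is at most ⌊269/11⌋ = 24.
Taking 6 copies of 24 and 5 copies of 25 gives exactly 269, so 24 is attained.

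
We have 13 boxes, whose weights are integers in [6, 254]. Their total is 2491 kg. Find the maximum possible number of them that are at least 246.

With k values at 246 or above and the rest at least 6, the sum is at least 78 + 240k.
Since the sum is 2491, we need 240k ≤ 2413, i.e. k ≤ 10.
k = 10 is achieved by 10 values at 246 and 3 at 6, total 2478; add 13 to one value (staying below 246) to reach 2491.

10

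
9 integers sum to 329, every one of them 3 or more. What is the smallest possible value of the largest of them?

37

The 9 values sum to 329, so their maximum is at least ⌈329/9⌉ = 37.
Equality holds with 5 values of 37 and 4 values of 36.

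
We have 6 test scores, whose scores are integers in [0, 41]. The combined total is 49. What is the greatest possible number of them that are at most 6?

Each value at 6 or below falls at least 41 − 6 = 35 short of the ceiling 41.
The ceiling total is 6 × 41 = 246, and we need 49, so at most ⌊(246 − 49)/35⌋ = 5 can be that low.
k = 5 is achieved by 5 values at 6 and 1 at 41, total 71; lower one of the 41's by 22 (still > 6) to reach 49.

5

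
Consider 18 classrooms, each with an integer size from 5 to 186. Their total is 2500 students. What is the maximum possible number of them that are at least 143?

17

Suppose k of them are at least 143. Those contribute at least 143 each and the other 18 − k at least 5 each.
So the total is at least 143k + 5(18 − k) = 90 + 138k. This must be ≤ 2500, giving k ≤ 17.
k = 17 is achieved by 17 values at 143 and 1 at 5, total 2436; add 64 to one value (staying below 143) to reach 2500.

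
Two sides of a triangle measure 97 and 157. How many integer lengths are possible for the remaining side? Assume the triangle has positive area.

The triangle inequality gives |97 − 157| < c < 97 + 157, i.e. 60 < c < 254.
So c can be any integer from 61 to 253: 193 values.

193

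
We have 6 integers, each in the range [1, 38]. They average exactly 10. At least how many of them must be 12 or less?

The total is 6 × 10 = 60.
If only k of them are at most 12, the other 6 − k are at least 13, so the total is at least (6 − k)·13 + k·1.
This is ≤ 60, so (6 − k)·13 + 1k ≤ 60, which gives k ≥ 2.
Exactly 2 works: 2 values at 1 and 4 at 13 total 54; raise one of the low values by 6 (still ≤ 12) to hit 60.

2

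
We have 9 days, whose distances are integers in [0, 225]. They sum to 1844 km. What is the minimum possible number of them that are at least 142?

If only k of them are at least 142, the other 9 − k are at most 141, so the total is at most k·225 + (9 − k)·141.
This must reach 1844, so k·225 + (9 − k)·141 ≥ 1844, giving k ≥ 7.
Exactly 7 works: 7 values at 225 and 2 at 141 total 1857; lower one of the high values by 13 (still ≥ 142) to hit 1844.

7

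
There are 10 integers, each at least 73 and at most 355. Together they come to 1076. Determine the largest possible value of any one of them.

355

Maximizing one value means minimizing the remaining 9.
The other 9 contribute at least 9 × 73 = 657, leaving at most 1076 − 657 = 419.
But each integer is capped at 355, so the maximum is 355.
Achievable: one at 355 and the other 9 totalling 721, which fits since 9 × 73 ≤ 721 ≤ 9 × 355.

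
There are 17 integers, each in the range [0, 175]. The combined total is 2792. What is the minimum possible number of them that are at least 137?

If only k of them are at least 137, the other 17 − k are at most 136, so the total is at most k·175 + (17 − k)·136.
This must reach 2792, so k·175 + (17 − k)·136 ≥ 2792, giving k ≥ 13.
Exactly 13 works: 13 values at 175 and 4 at 136 total 2819; lower one of the high values by 27 (still ≥ 137) to hit 2792.

13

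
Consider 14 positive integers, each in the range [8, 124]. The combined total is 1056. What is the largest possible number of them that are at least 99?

Suppose k of them are at least 99. Those contribute at least 99 each and the other 14 − k at least 8 each.
So the total is at least 99k + 8(14 − k) = 112 + 91k. This must be ≤ 1056, giving k ≤ 10.
k = 10 is achieved by 10 values at 99 and 4 at 8, total 1022; add 34 to one value (staying below 99) to reach 1056.

10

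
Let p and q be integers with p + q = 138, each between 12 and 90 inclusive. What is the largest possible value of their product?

4761

For a fixed sum, the product pq is largest when p and q are as close as possible.
Taking p = 69 and q = 69 (both in [12, 90]) gives pq = 4761.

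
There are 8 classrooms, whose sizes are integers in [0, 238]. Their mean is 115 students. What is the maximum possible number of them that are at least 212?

4

The total is 8 × 115 = 920.
If k of the values are ≥ 212, the total is ≥ 212k + 0(8 − k).
Setting 212k + 0(8 − k) ≤ 920 gives 212k ≤ 920, so k ≤ 4.
k = 4 is achieved by 4 values at 212 and 4 at 0, total 848; add 72 to one value (staying below 212) to reach 920.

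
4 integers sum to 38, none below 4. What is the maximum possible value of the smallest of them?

If every one of the 4 were at least 10, the total would be at least 4 × 10 = 40 > 38.
Equality holds with 2 values of 9 and 2 values of 10.

9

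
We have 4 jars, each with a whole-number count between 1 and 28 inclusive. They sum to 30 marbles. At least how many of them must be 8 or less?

Each value above 8 is at least 9, contributing at least 9 − 1 = 8 above the floor 1.
The sum exceeds the floor total 4 by 26, so at most ⌊26/8⌋ = 3 exceed 8, and at least 1 are ≤ 8.
Exactly 1 works: 1 value at 1 and 3 at 9 total 28; raise one of the low values by 2 (still ≤ 8) to hit 30.

1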